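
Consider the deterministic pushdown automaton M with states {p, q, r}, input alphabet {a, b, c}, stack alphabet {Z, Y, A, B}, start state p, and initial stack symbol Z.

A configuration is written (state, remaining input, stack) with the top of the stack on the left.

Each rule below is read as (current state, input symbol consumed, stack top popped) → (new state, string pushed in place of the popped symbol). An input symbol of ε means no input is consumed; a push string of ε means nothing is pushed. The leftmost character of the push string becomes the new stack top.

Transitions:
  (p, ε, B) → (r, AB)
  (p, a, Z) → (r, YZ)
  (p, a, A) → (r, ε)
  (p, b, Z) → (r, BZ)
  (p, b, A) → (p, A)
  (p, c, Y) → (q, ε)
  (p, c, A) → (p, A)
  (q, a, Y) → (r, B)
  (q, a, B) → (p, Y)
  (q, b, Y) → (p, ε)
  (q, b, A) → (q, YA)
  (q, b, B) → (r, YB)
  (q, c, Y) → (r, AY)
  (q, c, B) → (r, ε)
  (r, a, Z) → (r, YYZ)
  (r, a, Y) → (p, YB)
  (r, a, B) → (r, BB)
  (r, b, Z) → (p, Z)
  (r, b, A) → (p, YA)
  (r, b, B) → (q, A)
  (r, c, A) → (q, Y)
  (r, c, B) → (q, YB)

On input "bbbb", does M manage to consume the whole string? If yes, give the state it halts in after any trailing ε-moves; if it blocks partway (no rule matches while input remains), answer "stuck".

p

(p, bbbb, Z)
  read b, top Z: go to r, push BZ → (r, bbb, BZ)
  read b, top B: go to q, push A → (q, bb, AZ)
  read b, top A: go to q, push YA → (q, b, YAZ)
  read b, top Y: go to p, push ε → (p, ε, AZ)
All input consumed; M is in state p.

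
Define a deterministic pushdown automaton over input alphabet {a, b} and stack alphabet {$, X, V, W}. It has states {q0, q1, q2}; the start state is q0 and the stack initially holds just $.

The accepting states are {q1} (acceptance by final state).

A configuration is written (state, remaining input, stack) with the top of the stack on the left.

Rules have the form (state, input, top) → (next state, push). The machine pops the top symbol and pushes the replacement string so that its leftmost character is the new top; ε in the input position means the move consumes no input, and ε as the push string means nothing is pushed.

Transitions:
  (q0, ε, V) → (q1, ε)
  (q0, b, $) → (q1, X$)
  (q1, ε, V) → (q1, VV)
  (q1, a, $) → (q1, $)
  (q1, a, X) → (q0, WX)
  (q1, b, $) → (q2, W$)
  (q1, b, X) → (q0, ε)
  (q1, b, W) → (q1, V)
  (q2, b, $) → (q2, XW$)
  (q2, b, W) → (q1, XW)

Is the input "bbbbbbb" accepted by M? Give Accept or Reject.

(q0, bbbbbbb, $)
  read b, top $: go to q1, push X$ → (q1, bbbbbb, X$)
  read b, top X: go to q0, push ε → (q0, bbbbb, $)
  read b, top $: go to q1, push X$ → (q1, bbbb, X$)
  read b, top X: go to q0, push ε → (q0, bbb, $)
  read b, top $: go to q1, push X$ → (q1, bb, X$)
  read b, top X: go to q0, push ε → (q0, b, $)
  read b, top $: go to q1, push X$ → (q1, ε, X$)
All input consumed; state q1 ∈ F.

Accept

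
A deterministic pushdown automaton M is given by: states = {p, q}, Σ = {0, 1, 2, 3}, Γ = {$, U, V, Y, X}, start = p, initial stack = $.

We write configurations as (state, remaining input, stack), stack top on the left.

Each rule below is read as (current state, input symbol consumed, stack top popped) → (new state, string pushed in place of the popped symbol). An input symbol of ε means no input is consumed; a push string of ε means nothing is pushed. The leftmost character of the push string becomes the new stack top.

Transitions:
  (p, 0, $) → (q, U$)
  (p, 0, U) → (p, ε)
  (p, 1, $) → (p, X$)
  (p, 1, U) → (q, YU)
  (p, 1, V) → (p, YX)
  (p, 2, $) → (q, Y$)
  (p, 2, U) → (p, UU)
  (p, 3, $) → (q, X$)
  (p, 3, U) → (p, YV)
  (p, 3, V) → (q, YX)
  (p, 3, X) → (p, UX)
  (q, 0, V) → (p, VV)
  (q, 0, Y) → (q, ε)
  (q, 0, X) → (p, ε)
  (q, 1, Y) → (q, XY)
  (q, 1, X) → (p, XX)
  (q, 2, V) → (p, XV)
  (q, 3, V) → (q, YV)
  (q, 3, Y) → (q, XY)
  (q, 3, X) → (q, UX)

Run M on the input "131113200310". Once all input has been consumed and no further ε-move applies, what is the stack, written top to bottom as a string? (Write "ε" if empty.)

UXXYUX$

(p, 131113200310, $) ⊢ (p, 31113200310, X$) ⊢ (p, 1113200310, UX$) ⊢ (q, 113200310, YUX$) ⊢ (q, 13200310, XYUX$) ⊢ (p, 3200310, XXYUX$) ⊢ (p, 200310, UXXYUX$) ⊢ (p, 00310, UUXXYUX$) ⊢ (p, 0310, UXXYUX$) ⊢ (p, 310, XXYUX$) ⊢ (p, 10, UXXYUX$) ⊢ (q, 0, YUXXYUX$) ⊢ (q, ε, UXXYUX$)
All input consumed in state q with stack UXXYUX$.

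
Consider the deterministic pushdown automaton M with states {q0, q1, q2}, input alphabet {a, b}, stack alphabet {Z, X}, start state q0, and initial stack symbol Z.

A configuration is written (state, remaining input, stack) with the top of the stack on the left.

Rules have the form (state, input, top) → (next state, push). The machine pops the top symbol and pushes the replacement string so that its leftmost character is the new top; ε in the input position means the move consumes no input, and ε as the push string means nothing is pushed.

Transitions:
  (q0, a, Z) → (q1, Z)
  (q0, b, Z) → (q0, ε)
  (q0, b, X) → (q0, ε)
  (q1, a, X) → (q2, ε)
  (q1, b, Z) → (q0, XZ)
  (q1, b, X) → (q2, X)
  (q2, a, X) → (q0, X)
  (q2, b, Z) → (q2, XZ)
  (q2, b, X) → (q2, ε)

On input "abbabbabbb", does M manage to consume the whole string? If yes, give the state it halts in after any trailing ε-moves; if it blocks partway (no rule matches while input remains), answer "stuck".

(q0, abbabbabbb, Z) ⊢ (q1, bbabbabbb, Z) ⊢ (q0, babbabbb, XZ) ⊢ (q0, abbabbb, Z) ⊢ (q1, bbabbb, Z) ⊢ (q0, babbb, XZ) ⊢ (q0, abbb, Z) ⊢ (q1, bbb, Z) ⊢ (q0, bb, XZ) ⊢ (q0, b, Z) ⊢ (q0, ε, ε)
All input consumed; M is in state q0.

q0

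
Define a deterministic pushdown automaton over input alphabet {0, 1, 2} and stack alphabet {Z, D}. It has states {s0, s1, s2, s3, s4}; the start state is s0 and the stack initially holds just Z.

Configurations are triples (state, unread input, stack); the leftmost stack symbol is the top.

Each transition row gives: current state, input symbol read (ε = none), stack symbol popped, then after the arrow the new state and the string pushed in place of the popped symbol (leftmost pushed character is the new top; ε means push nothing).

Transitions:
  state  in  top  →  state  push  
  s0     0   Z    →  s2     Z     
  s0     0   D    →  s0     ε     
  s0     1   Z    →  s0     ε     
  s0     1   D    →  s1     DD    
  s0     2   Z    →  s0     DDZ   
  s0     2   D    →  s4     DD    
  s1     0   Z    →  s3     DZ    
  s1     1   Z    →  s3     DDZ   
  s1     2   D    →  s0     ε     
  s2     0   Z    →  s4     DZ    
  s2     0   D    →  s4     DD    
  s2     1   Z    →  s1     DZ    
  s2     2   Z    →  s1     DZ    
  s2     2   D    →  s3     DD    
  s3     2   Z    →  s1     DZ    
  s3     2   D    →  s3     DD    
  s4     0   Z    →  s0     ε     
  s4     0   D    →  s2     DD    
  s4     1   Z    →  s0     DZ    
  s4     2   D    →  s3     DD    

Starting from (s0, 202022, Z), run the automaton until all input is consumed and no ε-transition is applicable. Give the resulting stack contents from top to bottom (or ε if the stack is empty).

DDDDDZ

(s0, 202022, Z) ⊢ (s0, 02022, DDZ) ⊢ (s0, 2022, DZ) ⊢ (s4, 022, DDZ) ⊢ (s2, 22, DDDZ) ⊢ (s3, 2, DDDDZ) ⊢ (s3, ε, DDDDDZ)
All input consumed in state s3 with stack DDDDDZ.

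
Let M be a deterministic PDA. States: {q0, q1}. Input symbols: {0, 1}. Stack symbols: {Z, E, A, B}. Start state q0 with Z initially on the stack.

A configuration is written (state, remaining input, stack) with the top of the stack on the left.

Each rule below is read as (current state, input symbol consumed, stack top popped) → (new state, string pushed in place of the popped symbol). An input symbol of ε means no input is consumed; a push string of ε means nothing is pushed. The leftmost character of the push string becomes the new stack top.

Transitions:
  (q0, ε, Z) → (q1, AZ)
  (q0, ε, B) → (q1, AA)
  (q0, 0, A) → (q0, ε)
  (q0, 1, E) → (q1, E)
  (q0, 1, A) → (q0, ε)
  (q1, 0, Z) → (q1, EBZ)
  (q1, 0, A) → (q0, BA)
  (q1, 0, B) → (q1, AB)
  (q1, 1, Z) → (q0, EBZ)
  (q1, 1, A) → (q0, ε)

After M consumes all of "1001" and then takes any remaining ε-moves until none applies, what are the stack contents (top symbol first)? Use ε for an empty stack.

(q0, 1001, Z) ⊢ (q1, 1001, AZ) ⊢ (q0, 001, Z) ⊢ (q1, 001, AZ) ⊢ (q0, 01, BAZ) ⊢ (q1, 01, AAAZ) ⊢ (q0, 1, BAAAZ) ⊢ (q1, 1, AAAAAZ) ⊢ (q0, ε, AAAAZ)
All input consumed in state q0 with stack AAAAZ.

AAAAZ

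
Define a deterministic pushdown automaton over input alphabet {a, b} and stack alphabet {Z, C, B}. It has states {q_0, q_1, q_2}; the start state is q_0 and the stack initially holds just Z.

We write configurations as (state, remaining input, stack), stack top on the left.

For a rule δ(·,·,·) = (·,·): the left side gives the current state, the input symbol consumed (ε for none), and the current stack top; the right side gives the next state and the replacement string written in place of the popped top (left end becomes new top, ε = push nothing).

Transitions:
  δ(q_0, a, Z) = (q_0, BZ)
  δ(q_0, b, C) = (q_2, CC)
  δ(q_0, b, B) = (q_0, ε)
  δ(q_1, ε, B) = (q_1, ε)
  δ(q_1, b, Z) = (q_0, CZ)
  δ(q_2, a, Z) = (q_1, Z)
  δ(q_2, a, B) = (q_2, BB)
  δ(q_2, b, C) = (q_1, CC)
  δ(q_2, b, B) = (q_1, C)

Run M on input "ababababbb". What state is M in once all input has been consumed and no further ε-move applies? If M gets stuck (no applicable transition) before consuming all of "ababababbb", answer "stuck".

(q_0, ababababbb, Z)
  read a, top Z: go to q_0, push BZ → (q_0, babababbb, BZ)
  read b, top B: go to q_0, push ε → (q_0, abababbb, Z)
  read a, top Z: go to q_0, push BZ → (q_0, bababbb, BZ)
  read b, top B: go to q_0, push ε → (q_0, ababbb, Z)
  read a, top Z: go to q_0, push BZ → (q_0, babbb, BZ)
  read b, top B: go to q_0, push ε → (q_0, abbb, Z)
  read a, top Z: go to q_0, push BZ → (q_0, bbb, BZ)
  read b, top B: go to q_0, push ε → (q_0, bb, Z)
No transition for (q_0, b, top Z); M blocks with input bb remaining.

stuck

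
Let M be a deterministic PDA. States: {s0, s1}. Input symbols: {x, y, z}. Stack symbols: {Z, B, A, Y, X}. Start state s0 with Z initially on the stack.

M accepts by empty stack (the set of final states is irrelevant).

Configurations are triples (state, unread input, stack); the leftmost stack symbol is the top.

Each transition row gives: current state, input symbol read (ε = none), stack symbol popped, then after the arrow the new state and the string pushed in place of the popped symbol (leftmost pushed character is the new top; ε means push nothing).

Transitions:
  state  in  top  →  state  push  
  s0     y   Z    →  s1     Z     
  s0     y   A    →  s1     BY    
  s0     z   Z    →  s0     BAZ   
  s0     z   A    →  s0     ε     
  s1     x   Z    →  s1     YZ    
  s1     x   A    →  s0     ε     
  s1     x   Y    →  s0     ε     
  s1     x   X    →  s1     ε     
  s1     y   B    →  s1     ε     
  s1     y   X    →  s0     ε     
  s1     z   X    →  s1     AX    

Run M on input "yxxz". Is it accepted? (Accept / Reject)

(s0, yxxz, Z)
  read y, top Z: go to s1, push Z → (s1, xxz, Z)
  read x, top Z: go to s1, push YZ → (s1, xz, YZ)
  read x, top Y: go to s0, push ε → (s0, z, Z)
  read z, top Z: go to s0, push BAZ → (s0, ε, BAZ)
All input consumed; stack is BAZ, not empty, and no further ε-move applies.

Reject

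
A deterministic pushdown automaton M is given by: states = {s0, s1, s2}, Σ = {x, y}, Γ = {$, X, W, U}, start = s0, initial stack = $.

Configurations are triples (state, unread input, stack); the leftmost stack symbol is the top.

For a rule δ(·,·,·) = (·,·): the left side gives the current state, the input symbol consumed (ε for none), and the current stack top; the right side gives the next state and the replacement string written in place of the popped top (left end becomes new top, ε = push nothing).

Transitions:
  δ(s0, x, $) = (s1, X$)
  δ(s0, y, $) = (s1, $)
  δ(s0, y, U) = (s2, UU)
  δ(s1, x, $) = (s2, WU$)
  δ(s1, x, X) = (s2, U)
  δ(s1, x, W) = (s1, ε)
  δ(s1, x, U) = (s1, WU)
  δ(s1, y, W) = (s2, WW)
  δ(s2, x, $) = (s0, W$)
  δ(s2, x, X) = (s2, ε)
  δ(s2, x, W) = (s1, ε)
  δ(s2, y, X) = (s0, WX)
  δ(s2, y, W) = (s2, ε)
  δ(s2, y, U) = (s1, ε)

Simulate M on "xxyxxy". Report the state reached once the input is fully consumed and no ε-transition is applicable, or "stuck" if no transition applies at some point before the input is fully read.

(s0, xxyxxy, $) ⊢ (s1, xyxxy, X$) ⊢ (s2, yxxy, U$) ⊢ (s1, xxy, $) ⊢ (s2, xy, WU$) ⊢ (s1, y, U$)
No transition for (s1, y, top U); M blocks with input y remaining.

stuck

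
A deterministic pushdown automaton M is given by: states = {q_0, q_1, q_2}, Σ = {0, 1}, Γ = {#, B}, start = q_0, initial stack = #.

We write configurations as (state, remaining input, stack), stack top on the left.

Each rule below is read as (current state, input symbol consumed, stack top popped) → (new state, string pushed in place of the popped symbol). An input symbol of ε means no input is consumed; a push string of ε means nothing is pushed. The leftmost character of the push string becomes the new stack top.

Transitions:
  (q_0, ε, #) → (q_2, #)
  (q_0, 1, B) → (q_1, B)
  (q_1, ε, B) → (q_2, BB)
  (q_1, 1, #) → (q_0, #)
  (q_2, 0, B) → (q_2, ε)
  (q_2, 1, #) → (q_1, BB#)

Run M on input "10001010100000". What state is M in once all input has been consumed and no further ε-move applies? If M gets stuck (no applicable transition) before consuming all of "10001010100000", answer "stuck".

(q_0, 10001010100000, #)
  ε-move, top #: go to q_2, push # → (q_2, 10001010100000, #)
  read 1, top #: go to q_1, push BB# → (q_1, 0001010100000, BB#)
  ε-move, top B: go to q_2, push BB → (q_2, 0001010100000, BBB#)
  read 0, top B: go to q_2, push ε → (q_2, 001010100000, BB#)
  read 0, top B: go to q_2, push ε → (q_2, 01010100000, B#)
  read 0, top B: go to q_2, push ε → (q_2, 1010100000, #)
  read 1, top #: go to q_1, push BB# → (q_1, 010100000, BB#)
  ε-move, top B: go to q_2, push BB → (q_2, 010100000, BBB#)
  read 0, top B: go to q_2, push ε → (q_2, 10100000, BB#)
No transition for (q_2, 1, top B); M blocks with input 10100000 remaining.

stuck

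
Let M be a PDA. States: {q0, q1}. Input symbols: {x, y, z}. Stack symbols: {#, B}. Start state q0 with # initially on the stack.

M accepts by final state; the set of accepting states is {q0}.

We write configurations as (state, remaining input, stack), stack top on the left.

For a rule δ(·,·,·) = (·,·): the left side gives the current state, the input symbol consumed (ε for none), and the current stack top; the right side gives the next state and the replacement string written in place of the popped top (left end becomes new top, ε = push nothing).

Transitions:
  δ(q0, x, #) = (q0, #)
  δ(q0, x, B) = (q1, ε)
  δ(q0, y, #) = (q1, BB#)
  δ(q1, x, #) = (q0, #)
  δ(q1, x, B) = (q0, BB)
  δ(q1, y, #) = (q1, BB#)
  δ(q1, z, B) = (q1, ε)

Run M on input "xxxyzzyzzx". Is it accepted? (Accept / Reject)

Accept

One accepting computation: (q0, xxxyzzyzzx, #) ⊢ (q0, xxyzzyzzx, #) ⊢ (q0, xyzzyzzx, #) ⊢ (q0, yzzyzzx, #) ⊢ (q1, zzyzzx, BB#) ⊢ (q1, zyzzx, B#) ⊢ (q1, yzzx, #) ⊢ (q1, zzx, BB#) ⊢ (q1, zx, B#) ⊢ (q1, x, #) ⊢ (q0, ε, #)
All input consumed and state q0 ∈ F.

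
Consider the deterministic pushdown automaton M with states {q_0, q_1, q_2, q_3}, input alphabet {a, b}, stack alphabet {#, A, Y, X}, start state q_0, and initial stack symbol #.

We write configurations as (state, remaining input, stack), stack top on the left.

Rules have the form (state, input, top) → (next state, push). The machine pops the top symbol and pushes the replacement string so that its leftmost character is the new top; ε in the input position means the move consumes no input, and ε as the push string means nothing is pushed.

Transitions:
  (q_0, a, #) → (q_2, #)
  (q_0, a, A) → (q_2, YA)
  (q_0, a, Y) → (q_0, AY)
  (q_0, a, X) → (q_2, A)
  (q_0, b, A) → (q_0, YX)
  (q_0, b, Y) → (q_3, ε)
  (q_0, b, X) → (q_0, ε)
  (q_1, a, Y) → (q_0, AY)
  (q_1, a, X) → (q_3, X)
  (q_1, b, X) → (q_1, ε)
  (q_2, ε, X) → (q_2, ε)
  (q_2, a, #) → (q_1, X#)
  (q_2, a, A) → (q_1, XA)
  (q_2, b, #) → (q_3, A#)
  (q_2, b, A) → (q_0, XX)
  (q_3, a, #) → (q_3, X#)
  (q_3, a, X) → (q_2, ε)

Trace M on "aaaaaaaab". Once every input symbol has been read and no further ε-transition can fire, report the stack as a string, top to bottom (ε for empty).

#

(q_0, aaaaaaaab, #)
  read a, top #: go to q_2, push # → (q_2, aaaaaaab, #)
  read a, top #: go to q_1, push X# → (q_1, aaaaaab, X#)
  read a, top X: go to q_3, push X → (q_3, aaaaab, X#)
  read a, top X: go to q_2, push ε → (q_2, aaaab, #)
  read a, top #: go to q_1, push X# → (q_1, aaab, X#)
  read a, top X: go to q_3, push X → (q_3, aab, X#)
  read a, top X: go to q_2, push ε → (q_2, ab, #)
  read a, top #: go to q_1, push X# → (q_1, b, X#)
  read b, top X: go to q_1, push ε → (q_1, ε, #)
All input consumed in state q_1 with stack #.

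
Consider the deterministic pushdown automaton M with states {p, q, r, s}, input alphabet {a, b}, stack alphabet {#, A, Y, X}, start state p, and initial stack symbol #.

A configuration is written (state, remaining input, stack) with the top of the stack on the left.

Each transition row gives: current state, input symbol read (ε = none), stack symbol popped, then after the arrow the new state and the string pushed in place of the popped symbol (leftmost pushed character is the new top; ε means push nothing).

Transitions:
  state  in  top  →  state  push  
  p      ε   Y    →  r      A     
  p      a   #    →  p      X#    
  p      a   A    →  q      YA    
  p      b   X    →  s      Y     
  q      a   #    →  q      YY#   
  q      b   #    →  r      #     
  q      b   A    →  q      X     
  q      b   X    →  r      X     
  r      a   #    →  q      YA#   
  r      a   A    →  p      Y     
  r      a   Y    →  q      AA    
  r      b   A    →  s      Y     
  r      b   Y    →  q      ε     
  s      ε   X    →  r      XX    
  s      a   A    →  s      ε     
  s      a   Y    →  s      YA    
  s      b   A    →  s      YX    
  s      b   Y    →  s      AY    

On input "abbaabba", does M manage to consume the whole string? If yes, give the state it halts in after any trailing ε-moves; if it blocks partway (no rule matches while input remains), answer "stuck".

s

(p, abbaabba, #)
  read a, top #: go to p, push X# → (p, bbaabba, X#)
  read b, top X: go to s, push Y → (s, baabba, Y#)
  read b, top Y: go to s, push AY → (s, aabba, AY#)
  read a, top A: go to s, push ε → (s, abba, Y#)
  read a, top Y: go to s, push YA → (s, bba, YA#)
  read b, top Y: go to s, push AY → (s, ba, AYA#)
  read b, top A: go to s, push YX → (s, a, YXYA#)
  read a, top Y: go to s, push YA → (s, ε, YAXYA#)
All input consumed; M is in state s.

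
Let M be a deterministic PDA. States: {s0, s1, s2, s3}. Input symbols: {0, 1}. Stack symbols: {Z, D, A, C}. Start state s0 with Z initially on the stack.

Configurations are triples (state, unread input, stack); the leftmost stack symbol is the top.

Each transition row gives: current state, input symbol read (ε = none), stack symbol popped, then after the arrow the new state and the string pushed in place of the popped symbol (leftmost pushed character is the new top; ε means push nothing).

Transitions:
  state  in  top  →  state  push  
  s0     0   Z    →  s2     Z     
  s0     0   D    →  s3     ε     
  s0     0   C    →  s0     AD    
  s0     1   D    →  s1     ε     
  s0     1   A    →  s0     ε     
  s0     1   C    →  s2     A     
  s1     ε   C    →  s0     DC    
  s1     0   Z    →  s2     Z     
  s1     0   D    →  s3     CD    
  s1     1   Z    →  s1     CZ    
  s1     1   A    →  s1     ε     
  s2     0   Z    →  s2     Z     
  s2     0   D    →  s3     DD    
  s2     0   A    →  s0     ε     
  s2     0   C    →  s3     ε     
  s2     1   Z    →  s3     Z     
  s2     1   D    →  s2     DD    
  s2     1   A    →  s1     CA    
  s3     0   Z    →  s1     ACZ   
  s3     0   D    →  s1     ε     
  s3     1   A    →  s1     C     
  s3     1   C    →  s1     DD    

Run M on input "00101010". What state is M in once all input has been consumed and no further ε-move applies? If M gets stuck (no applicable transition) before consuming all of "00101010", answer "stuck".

s3

(s0, 00101010, Z)
  read 0, top Z: go to s2, push Z → (s2, 0101010, Z)
  read 0, top Z: go to s2, push Z → (s2, 101010, Z)
  read 1, top Z: go to s3, push Z → (s3, 01010, Z)
  read 0, top Z: go to s1, push ACZ → (s1, 1010, ACZ)
  read 1, top A: go to s1, push ε → (s1, 010, CZ)
  ε-move, top C: go to s0, push DC → (s0, 010, DCZ)
  read 0, top D: go to s3, push ε → (s3, 10, CZ)
  read 1, top C: go to s1, push DD → (s1, 0, DDZ)
  read 0, top D: go to s3, push CD → (s3, ε, CDDZ)
All input consumed; M is in state s3.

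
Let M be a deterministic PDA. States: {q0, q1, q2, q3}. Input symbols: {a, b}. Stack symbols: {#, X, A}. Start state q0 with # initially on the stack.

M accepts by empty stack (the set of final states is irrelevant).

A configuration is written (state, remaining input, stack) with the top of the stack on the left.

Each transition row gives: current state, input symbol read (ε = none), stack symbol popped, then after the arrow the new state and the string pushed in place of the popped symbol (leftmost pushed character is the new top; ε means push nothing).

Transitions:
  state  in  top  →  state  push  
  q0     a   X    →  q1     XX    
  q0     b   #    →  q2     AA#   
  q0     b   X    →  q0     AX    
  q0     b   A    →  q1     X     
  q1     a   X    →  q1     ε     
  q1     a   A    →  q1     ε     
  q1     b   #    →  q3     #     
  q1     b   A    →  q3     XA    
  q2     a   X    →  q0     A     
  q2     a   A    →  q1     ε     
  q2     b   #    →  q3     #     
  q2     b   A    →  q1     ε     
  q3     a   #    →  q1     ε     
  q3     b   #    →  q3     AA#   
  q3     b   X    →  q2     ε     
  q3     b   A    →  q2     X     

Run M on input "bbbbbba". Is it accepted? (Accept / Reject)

Accept

(q0, bbbbbba, #) ⊢ (q2, bbbbba, AA#) ⊢ (q1, bbbba, A#) ⊢ (q3, bbba, XA#) ⊢ (q2, bba, A#) ⊢ (q1, ba, #) ⊢ (q3, a, #) ⊢ (q1, ε, ε)
All input consumed and the stack is empty.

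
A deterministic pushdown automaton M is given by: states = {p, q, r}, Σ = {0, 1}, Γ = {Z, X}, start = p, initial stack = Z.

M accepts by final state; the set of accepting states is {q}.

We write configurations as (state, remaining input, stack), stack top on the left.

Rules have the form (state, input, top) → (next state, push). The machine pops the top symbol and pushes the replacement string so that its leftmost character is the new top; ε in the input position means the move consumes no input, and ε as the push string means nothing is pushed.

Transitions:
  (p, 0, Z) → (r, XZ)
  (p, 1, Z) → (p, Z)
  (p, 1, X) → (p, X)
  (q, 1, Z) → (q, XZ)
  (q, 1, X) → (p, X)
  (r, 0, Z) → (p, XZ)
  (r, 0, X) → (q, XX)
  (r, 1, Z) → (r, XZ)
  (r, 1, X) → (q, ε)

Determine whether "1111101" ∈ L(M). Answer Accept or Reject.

(p, 1111101, Z)
  read 1, top Z: go to p, push Z → (p, 111101, Z)
  read 1, top Z: go to p, push Z → (p, 11101, Z)
  read 1, top Z: go to p, push Z → (p, 1101, Z)
  read 1, top Z: go to p, push Z → (p, 101, Z)
  read 1, top Z: go to p, push Z → (p, 01, Z)
  read 0, top Z: go to r, push XZ → (r, 1, XZ)
  read 1, top X: go to q, push ε → (q, ε, Z)
All input consumed; state q ∈ F.

Accept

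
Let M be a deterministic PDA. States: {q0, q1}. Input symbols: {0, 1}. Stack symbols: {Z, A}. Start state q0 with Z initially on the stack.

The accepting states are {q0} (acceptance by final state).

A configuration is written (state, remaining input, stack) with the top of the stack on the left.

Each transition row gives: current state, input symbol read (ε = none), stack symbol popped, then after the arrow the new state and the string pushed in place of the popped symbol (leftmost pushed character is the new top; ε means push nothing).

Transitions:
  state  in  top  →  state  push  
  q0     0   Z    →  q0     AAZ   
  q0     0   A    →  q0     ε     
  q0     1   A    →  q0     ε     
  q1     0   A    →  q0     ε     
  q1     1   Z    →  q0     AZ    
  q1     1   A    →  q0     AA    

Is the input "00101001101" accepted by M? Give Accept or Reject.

(q0, 00101001101, Z) ⊢ (q0, 0101001101, AAZ) ⊢ (q0, 101001101, AZ) ⊢ (q0, 01001101, Z) ⊢ (q0, 1001101, AAZ) ⊢ (q0, 001101, AZ) ⊢ (q0, 01101, Z) ⊢ (q0, 1101, AAZ) ⊢ (q0, 101, AZ) ⊢ (q0, 01, Z) ⊢ (q0, 1, AAZ) ⊢ (q0, ε, AZ)
All input consumed; state q0 ∈ F.

Accept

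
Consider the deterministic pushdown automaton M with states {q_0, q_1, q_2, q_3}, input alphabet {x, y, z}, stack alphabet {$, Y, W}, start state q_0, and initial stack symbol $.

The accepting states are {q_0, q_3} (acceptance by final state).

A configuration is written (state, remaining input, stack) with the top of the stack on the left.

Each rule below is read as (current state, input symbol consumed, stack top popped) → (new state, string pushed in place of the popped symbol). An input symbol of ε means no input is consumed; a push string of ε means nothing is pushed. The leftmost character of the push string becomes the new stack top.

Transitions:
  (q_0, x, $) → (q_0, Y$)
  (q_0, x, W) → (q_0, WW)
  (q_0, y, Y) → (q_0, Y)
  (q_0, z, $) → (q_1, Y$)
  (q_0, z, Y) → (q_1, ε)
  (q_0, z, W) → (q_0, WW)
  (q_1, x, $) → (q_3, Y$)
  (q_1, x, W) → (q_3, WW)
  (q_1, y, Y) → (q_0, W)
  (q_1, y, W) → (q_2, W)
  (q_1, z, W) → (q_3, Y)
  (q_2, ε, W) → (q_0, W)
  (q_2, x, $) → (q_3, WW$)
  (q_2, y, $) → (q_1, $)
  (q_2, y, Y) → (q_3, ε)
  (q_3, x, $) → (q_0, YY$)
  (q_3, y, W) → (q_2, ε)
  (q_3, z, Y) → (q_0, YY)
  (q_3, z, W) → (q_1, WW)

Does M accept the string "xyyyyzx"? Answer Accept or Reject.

(q_0, xyyyyzx, $)
  read x, top $: go to q_0, push Y$ → (q_0, yyyyzx, Y$)
  read y, top Y: go to q_0, push Y → (q_0, yyyzx, Y$)
  read y, top Y: go to q_0, push Y → (q_0, yyzx, Y$)
  read y, top Y: go to q_0, push Y → (q_0, yzx, Y$)
  read y, top Y: go to q_0, push Y → (q_0, zx, Y$)
  read z, top Y: go to q_1, push ε → (q_1, x, $)
  read x, top $: go to q_3, push Y$ → (q_3, ε, Y$)
All input consumed; state q_3 ∈ F.

Accept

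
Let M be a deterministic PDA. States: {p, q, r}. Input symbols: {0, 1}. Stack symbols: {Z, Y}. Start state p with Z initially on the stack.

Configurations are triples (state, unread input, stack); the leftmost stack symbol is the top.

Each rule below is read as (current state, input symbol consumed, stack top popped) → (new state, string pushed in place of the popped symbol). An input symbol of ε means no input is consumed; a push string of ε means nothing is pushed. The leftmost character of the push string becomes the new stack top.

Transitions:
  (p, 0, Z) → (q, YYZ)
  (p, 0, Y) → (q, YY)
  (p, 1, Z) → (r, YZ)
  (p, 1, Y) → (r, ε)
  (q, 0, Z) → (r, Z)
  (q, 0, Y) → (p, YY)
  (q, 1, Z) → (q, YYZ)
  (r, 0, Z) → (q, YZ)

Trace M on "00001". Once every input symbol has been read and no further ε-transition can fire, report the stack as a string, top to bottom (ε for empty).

YYYYZ

(p, 00001, Z)
  read 0, top Z: go to q, push YYZ → (q, 0001, YYZ)
  read 0, top Y: go to p, push YY → (p, 001, YYYZ)
  read 0, top Y: go to q, push YY → (q, 01, YYYYZ)
  read 0, top Y: go to p, push YY → (p, 1, YYYYYZ)
  read 1, top Y: go to r, push ε → (r, ε, YYYYZ)
All input consumed in state r with stack YYYYZ.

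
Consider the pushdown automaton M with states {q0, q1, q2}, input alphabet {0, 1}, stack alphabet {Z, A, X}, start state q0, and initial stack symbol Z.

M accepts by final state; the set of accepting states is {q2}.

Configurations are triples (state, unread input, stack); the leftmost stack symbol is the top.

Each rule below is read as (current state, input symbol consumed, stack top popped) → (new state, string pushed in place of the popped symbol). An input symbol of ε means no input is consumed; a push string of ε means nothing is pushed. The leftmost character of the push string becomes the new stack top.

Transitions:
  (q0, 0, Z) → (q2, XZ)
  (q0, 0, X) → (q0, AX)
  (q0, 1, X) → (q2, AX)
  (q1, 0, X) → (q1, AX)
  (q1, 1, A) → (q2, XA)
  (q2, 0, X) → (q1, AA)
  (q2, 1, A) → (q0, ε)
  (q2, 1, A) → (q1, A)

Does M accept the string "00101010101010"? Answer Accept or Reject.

No computation consumes all input and reaches a final state.

Reject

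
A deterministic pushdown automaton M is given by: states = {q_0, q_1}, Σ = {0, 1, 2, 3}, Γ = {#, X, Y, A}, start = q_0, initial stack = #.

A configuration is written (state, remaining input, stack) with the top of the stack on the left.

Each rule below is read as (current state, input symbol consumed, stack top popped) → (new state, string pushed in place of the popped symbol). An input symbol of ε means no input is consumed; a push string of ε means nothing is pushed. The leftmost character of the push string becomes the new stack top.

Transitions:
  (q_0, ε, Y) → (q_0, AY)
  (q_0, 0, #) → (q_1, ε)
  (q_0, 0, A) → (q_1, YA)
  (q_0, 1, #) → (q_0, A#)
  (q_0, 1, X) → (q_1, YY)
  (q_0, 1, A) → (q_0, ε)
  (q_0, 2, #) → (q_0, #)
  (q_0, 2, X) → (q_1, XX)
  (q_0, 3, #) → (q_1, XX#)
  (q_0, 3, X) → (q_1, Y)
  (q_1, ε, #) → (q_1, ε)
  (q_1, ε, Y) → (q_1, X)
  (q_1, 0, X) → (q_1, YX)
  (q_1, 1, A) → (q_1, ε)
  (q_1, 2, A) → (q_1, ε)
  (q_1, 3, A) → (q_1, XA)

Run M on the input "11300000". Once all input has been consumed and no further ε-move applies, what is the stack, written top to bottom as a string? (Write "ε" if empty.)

XXXXXXX#

(q_0, 11300000, #)
  read 1, top #: go to q_0, push A# → (q_0, 1300000, A#)
  read 1, top A: go to q_0, push ε → (q_0, 300000, #)
  read 3, top #: go to q_1, push XX# → (q_1, 00000, XX#)
  read 0, top X: go to q_1, push YX → (q_1, 0000, YXX#)
  ε-move, top Y: go to q_1, push X → (q_1, 0000, XXX#)
  read 0, top X: go to q_1, push YX → (q_1, 000, YXXX#)
  ε-move, top Y: go to q_1, push X → (q_1, 000, XXXX#)
  read 0, top X: go to q_1, push YX → (q_1, 00, YXXXX#)
  ε-move, top Y: go to q_1, push X → (q_1, 00, XXXXX#)
  read 0, top X: go to q_1, push YX → (q_1, 0, YXXXXX#)
  ε-move, top Y: go to q_1, push X → (q_1, 0, XXXXXX#)
  read 0, top X: go to q_1, push YX → (q_1, ε, YXXXXXX#)
  ε-move, top Y: go to q_1, push X → (q_1, ε, XXXXXXX#)
All input consumed in state q_1 with stack XXXXXXX#.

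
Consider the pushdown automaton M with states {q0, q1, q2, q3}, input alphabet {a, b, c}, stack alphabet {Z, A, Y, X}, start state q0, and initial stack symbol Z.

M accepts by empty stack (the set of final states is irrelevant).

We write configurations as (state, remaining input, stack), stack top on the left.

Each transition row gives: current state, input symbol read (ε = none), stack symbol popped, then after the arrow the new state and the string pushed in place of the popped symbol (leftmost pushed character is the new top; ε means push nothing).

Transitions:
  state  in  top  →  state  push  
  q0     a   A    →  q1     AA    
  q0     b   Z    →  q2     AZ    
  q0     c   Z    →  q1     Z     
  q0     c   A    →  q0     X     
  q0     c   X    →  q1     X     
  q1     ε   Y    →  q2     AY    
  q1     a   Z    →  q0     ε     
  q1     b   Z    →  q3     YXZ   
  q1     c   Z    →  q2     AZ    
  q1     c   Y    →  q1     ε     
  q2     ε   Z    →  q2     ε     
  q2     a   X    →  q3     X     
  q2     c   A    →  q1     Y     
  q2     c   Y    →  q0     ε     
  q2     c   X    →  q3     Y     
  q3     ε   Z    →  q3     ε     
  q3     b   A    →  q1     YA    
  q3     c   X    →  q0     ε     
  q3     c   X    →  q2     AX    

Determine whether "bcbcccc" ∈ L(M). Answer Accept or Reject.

Reject

No computation consumes all input and empties the stack.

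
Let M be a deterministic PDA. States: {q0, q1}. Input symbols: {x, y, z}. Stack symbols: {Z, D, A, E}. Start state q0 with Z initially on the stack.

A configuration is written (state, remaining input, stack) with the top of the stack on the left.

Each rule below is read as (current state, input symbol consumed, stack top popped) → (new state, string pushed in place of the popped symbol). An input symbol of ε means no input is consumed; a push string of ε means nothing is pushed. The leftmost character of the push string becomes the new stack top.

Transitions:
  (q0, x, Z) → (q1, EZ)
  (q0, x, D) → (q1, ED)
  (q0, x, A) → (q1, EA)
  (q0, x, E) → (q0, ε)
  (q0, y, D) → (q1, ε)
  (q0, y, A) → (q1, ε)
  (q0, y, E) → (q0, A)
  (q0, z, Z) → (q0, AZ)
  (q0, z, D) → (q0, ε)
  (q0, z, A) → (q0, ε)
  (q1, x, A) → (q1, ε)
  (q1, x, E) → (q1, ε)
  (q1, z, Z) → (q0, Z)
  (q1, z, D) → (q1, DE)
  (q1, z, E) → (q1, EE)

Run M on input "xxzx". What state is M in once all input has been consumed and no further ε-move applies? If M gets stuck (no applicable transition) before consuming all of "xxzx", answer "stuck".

q1

(q0, xxzx, Z)
  read x, top Z: go to q1, push EZ → (q1, xzx, EZ)
  read x, top E: go to q1, push ε → (q1, zx, Z)
  read z, top Z: go to q0, push Z → (q0, x, Z)
  read x, top Z: go to q1, push EZ → (q1, ε, EZ)
All input consumed; M is in state q1.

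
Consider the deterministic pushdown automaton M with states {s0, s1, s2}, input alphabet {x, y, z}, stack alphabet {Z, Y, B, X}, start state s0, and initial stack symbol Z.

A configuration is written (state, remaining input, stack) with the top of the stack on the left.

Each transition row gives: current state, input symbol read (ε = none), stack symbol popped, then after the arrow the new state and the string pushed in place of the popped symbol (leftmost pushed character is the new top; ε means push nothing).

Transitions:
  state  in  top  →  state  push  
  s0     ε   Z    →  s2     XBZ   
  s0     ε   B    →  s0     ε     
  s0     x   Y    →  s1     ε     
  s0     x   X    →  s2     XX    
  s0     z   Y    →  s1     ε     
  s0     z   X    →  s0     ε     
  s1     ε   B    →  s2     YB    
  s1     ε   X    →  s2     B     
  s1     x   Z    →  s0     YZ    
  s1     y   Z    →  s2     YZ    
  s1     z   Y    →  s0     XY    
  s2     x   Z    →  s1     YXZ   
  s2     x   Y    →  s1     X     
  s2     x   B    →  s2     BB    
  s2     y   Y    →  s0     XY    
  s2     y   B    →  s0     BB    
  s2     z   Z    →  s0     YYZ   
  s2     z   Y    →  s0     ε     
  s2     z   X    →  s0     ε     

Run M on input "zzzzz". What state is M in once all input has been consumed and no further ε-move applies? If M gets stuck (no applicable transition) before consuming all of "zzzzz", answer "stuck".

s2

(s0, zzzzz, Z)
  ε-move, top Z: go to s2, push XBZ → (s2, zzzzz, XBZ)
  read z, top X: go to s0, push ε → (s0, zzzz, BZ)
  ε-move, top B: go to s0, push ε → (s0, zzzz, Z)
  ε-move, top Z: go to s2, push XBZ → (s2, zzzz, XBZ)
  read z, top X: go to s0, push ε → (s0, zzz, BZ)
  ε-move, top B: go to s0, push ε → (s0, zzz, Z)
  ε-move, top Z: go to s2, push XBZ → (s2, zzz, XBZ)
  read z, top X: go to s0, push ε → (s0, zz, BZ)
  ε-move, top B: go to s0, push ε → (s0, zz, Z)
  ε-move, top Z: go to s2, push XBZ → (s2, zz, XBZ)
  read z, top X: go to s0, push ε → (s0, z, BZ)
  ε-move, top B: go to s0, push ε → (s0, z, Z)
  ε-move, top Z: go to s2, push XBZ → (s2, z, XBZ)
  read z, top X: go to s0, push ε → (s0, ε, BZ)
  ε-move, top B: go to s0, push ε → (s0, ε, Z)
  ε-move, top Z: go to s2, push XBZ → (s2, ε, XBZ)
All input consumed; M is in state s2.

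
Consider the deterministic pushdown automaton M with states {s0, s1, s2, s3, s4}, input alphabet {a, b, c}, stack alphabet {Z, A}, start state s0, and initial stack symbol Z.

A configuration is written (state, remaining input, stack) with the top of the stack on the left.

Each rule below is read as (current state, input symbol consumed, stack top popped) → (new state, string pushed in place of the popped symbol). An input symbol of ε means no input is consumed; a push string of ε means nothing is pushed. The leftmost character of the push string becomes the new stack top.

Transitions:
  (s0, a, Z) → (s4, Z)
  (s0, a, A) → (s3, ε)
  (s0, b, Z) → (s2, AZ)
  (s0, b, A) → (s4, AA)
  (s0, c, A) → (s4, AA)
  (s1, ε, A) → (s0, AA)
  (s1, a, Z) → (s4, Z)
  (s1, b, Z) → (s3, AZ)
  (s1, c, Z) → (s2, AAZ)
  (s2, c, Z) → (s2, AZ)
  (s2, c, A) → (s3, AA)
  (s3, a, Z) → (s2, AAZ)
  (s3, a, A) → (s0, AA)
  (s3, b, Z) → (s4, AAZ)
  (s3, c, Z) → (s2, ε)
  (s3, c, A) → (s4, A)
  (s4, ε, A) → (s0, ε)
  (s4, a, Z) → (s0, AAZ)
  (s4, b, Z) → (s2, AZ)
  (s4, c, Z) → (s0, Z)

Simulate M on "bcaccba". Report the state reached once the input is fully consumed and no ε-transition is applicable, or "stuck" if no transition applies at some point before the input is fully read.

(s0, bcaccba, Z)
  read b, top Z: go to s2, push AZ → (s2, caccba, AZ)
  read c, top A: go to s3, push AA → (s3, accba, AAZ)
  read a, top A: go to s0, push AA → (s0, ccba, AAAZ)
  read c, top A: go to s4, push AA → (s4, cba, AAAAZ)
  ε-move, top A: go to s0, push ε → (s0, cba, AAAZ)
  read c, top A: go to s4, push AA → (s4, ba, AAAAZ)
  ε-move, top A: go to s0, push ε → (s0, ba, AAAZ)
  read b, top A: go to s4, push AA → (s4, a, AAAAZ)
  ε-move, top A: go to s0, push ε → (s0, a, AAAZ)
  read a, top A: go to s3, push ε → (s3, ε, AAZ)
All input consumed; M is in state s3.

s3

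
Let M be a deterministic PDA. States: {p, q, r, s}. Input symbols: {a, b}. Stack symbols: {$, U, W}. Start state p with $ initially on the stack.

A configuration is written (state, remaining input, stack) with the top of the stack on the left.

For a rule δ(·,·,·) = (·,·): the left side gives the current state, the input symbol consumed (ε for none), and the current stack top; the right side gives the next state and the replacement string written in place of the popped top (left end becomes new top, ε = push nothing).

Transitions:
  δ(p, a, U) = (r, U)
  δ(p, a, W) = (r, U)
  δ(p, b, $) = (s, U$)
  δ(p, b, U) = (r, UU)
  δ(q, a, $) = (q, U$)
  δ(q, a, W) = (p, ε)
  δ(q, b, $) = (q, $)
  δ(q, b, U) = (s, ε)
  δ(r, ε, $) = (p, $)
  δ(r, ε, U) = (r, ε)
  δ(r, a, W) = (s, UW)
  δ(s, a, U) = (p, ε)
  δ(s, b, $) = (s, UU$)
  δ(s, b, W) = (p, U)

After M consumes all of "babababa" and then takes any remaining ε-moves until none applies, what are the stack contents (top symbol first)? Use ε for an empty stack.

$

(p, babababa, $)
  read b, top $: go to s, push U$ → (s, abababa, U$)
  read a, top U: go to p, push ε → (p, bababa, $)
  read b, top $: go to s, push U$ → (s, ababa, U$)
  read a, top U: go to p, push ε → (p, baba, $)
  read b, top $: go to s, push U$ → (s, aba, U$)
  read a, top U: go to p, push ε → (p, ba, $)
  read b, top $: go to s, push U$ → (s, a, U$)
  read a, top U: go to p, push ε → (p, ε, $)
All input consumed in state p with stack $.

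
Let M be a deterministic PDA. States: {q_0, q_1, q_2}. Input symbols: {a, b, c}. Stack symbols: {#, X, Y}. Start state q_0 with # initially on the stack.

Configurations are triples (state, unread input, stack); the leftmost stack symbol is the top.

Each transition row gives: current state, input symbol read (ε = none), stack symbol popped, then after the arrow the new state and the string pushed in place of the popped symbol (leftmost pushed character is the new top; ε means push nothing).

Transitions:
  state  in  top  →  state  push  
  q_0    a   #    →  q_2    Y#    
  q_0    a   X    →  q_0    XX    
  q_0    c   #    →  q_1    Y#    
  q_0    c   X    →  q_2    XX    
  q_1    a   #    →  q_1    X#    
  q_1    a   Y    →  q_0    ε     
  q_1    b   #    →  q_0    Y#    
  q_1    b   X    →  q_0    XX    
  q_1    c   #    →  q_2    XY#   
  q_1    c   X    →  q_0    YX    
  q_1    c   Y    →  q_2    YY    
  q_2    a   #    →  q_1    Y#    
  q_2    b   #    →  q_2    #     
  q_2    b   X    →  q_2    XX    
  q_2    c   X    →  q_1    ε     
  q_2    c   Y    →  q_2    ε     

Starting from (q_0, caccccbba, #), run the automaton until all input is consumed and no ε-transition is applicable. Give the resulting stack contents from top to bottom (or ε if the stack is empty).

Y#

(q_0, caccccbba, #)
  read c, top #: go to q_1, push Y# → (q_1, accccbba, Y#)
  read a, top Y: go to q_0, push ε → (q_0, ccccbba, #)
  read c, top #: go to q_1, push Y# → (q_1, cccbba, Y#)
  read c, top Y: go to q_2, push YY → (q_2, ccbba, YY#)
  read c, top Y: go to q_2, push ε → (q_2, cbba, Y#)
  read c, top Y: go to q_2, push ε → (q_2, bba, #)
  read b, top #: go to q_2, push # → (q_2, ba, #)
  read b, top #: go to q_2, push # → (q_2, a, #)
  read a, top #: go to q_1, push Y# → (q_1, ε, Y#)
All input consumed in state q_1 with stack Y#.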